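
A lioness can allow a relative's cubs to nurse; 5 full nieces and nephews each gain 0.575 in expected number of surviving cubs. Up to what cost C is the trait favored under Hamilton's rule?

0.71875

r to a full niece or nephew = 0.25 (full aunt/uncle↔niece/nephew: two paths of length 3 through the shared grandparent pair: r = 2·(1/2)^3 = 1/4).
Hamilton's rule: n·r·B > C, so the trait is favored while C < n·r·B = 5·0.25·0.575 = 0.71875.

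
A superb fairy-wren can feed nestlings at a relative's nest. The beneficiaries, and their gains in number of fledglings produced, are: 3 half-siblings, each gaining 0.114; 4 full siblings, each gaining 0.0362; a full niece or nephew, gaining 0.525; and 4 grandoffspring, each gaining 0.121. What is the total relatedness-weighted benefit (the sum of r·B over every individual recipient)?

r to a half-sibling = 0.25 (half-sibs share one parent — one path of length 2: r = (1/2)^2 = 1/4).
r to a full sibling = 0.5 (full sibs share both parents — two paths of length 2: r = 2·(1/2)^2 = 1/2).
r to a full niece or nephew = 0.25 (full aunt/uncle↔niece/nephew: two paths of length 3 through the shared grandparent pair: r = 2·(1/2)^3 = 1/4).
r to a grandoffspring = 0.25 (two parent–offspring links: r = (1/2)^2 = 1/4).
Summing one r·B term per recipient: 3·0.25·0.114 + 4·0.5·0.0362 + 1·0.25·0.525 + 4·0.25·0.121 = 0.41015.

0.41015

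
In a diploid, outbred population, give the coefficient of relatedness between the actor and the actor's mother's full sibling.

0.25

Each parent–offspring link contributes a factor of 1/2, and independent paths through distinct common ancestors add.
Full aunt/uncle↔niece/nephew: two paths of length 3 through the shared grandparent pair: r = 2·(1/2)^3 = 1/4.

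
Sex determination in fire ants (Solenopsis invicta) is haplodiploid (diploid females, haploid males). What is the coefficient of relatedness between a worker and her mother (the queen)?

One meiotic link between diploid queen and diploid daughter: r = 1/2.

0.5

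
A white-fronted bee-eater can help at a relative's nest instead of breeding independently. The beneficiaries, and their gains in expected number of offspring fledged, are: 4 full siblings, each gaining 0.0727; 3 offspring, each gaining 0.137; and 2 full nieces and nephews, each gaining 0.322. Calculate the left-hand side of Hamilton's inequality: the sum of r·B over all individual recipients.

0.5119

r to a full sibling = 1/2 (full sibs share both parents — two paths of length 2: r = 2·(1/2)^2 = 1/2).
r to an offspring = 1/2 (one parent–offspring link: r = (1/2)^1 = 1/2).
r to a full niece or nephew = 1/4 (full aunt/uncle↔niece/nephew: two paths of length 3 through the shared grandparent pair: r = 2·(1/2)^3 = 1/4).
Summing one r·B term per recipient: 4·0.5·0.0727 + 3·0.5·0.137 + 2·0.25·0.322 = 0.5119.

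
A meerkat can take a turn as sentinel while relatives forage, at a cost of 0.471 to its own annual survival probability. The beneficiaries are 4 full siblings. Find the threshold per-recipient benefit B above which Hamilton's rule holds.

0.2355

r to a full sibling = 0.5 (full sibs share both parents — two paths of length 2: r = 2·(1/2)^2 = 1/2).
Hamilton's rule with n recipients of equal r: n·r·B > C, so B > C/(n·r) = 0.471/(4·0.5) = 0.2355.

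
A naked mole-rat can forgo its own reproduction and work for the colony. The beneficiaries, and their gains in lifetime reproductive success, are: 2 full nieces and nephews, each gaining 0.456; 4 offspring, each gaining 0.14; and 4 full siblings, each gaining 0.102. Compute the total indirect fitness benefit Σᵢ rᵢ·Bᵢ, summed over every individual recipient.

r to a full niece or nephew = 0.25 (full aunt/uncle↔niece/nephew: two paths of length 3 through the shared grandparent pair: r = 2·(1/2)^3 = 1/4).
r to an offspring = 1/2 (one parent–offspring link: r = (1/2)^1 = 1/2).
r to a full sibling = 0.5 (full sibs share both parents — two paths of length 2: r = 2·(1/2)^2 = 1/2).
Summing one r·B term per recipient: 2·0.25·0.456 + 4·0.5·0.14 + 4·0.5·0.102 = 0.712.

0.712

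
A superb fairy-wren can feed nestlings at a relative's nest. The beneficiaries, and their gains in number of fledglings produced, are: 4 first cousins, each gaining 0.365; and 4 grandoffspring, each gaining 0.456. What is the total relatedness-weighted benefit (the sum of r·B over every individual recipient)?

r to a first cousin = 1/8 (first cousins share one grandparent pair — two paths of length 4: r = 2·(1/2)^4 = 1/8).
r to a grandoffspring = 1/4 (two parent–offspring links: r = (1/2)^2 = 1/4).
Summing one r·B term per recipient: 4·0.125·0.365 + 4·0.25·0.456 = 0.6385.

0.6385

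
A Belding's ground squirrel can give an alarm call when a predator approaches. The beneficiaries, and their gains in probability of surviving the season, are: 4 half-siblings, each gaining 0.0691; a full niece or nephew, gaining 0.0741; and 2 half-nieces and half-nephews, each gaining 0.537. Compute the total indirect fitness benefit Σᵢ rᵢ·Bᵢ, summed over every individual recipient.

r to a half-sibling = 1/4 (half-sibs share one parent — one path of length 2: r = (1/2)^2 = 1/4).
r to a full niece or nephew = 0.25 (full aunt/uncle↔niece/nephew: two paths of length 3 through the shared grandparent pair: r = 2·(1/2)^3 = 1/4).
r to a half-niece or half-nephew = 0.125 (half-aunt/uncle↔niece/nephew: one path of length 3: r = (1/2)^3 = 1/8).
Summing one r·B term per recipient: 4·0.25·0.0691 + 1·0.25·0.0741 + 2·0.125·0.537 = 0.221875.

0.221875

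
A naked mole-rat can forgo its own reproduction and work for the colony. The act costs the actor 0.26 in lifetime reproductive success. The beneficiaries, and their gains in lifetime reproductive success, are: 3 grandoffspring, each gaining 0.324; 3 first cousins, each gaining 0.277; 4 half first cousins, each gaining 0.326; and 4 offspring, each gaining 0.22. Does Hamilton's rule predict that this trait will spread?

Hamilton's rule: the trait is favored when the sum of r·B over every recipient exceeds the actor's cost C.
r to a grandoffspring = 0.25 (two parent–offspring links: r = (1/2)^2 = 1/4).
r to a first cousin = 1/8 (first cousins share one grandparent pair — two paths of length 4: r = 2·(1/2)^4 = 1/8).
r to a half first cousin = 0.0625 (half first cousins share one grandparent — one path of length 4: r = (1/2)^4 = 1/16).
r to an offspring = 0.5 (one parent–offspring link: r = (1/2)^1 = 1/2).
Summing one r·B term per recipient: 3·0.25·0.324 + 3·0.125·0.277 + 4·0.0625·0.326 + 4·0.5·0.22 = 0.868375.
0.868375 > 0.26: the indirect benefit exceeds the cost.

Yes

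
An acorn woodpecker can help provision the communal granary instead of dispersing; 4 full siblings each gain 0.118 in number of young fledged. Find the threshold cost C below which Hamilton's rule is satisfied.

r to a full sibling = 0.5 (full sibs share both parents — two paths of length 2: r = 2·(1/2)^2 = 1/2).
Hamilton's rule: n·r·B > C, so the trait is favored while C < n·r·B = 4·0.5·0.118 = 0.236.

0.236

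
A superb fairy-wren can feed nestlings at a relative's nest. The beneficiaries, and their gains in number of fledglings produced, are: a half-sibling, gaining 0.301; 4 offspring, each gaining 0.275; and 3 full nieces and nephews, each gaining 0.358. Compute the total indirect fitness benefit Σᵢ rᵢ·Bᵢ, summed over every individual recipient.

r to a half-sibling = 1/4 (half-sibs share one parent — one path of length 2: r = (1/2)^2 = 1/4).
r to an offspring = 1/2 (one parent–offspring link: r = (1/2)^1 = 1/2).
r to a full niece or nephew = 0.25 (full aunt/uncle↔niece/nephew: two paths of length 3 through the shared grandparent pair: r = 2·(1/2)^3 = 1/4).
Summing one r·B term per recipient: 1·0.25·0.301 + 4·0.5·0.275 + 3·0.25·0.358 = 0.89375.

0.89375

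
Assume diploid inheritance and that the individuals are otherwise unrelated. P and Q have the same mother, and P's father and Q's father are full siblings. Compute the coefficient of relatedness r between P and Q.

0.375

With two independent routes of shared ancestry, r is the sum of the two contributions.
P and Q are related in two ways: half-sibs through their shared mother (r = 1/4) and first cousins through their fathers (r = 1/8).
r = 1/4 + 1/8 = 3/8 = 0.375.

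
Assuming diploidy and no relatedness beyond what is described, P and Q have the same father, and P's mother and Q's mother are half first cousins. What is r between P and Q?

Relatedness sums over independent paths through distinct common ancestors.
P and Q are related in two ways: half-sibs through their shared father (r = 1/4) and half second cousins through their mothers (r = 1/64).
r = 1/4 + 1/64 = 17/64 = 0.265625.

0.265625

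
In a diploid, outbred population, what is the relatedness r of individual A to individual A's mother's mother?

Each parent–offspring link contributes a factor of 1/2, and independent paths through distinct common ancestors add.
Two parent–offspring links: r = (1/2)^2 = 1/4.

0.25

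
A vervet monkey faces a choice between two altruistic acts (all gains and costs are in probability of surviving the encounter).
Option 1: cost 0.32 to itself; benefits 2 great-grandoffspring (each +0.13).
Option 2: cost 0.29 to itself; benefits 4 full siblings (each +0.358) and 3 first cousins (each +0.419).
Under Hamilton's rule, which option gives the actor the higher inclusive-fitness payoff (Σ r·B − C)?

Option 2

Option 1: r to a great-grandoffspring = 0.125.
Option 1: Σ r·B − C = (2·0.125·0.13) − 0.32 = -0.2875.
Option 2: r to a full sibling = 0.5.
Option 2: r to a first cousin = 0.125.
Option 2: Σ r·B − C = (4·0.5·0.358 + 3·0.125·0.419) − 0.29 = 0.583125.
Option 2 has the higher net inclusive-fitness payoff.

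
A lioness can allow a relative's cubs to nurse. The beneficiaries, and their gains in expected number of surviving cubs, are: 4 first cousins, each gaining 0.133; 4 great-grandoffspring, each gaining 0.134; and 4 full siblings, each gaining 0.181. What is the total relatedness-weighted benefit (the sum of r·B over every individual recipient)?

r to a first cousin = 1/8 (first cousins share one grandparent pair — two paths of length 4: r = 2·(1/2)^4 = 1/8).
r to a great-grandoffspring = 1/8 (three parent–offspring links: r = (1/2)^3 = 1/8).
r to a full sibling = 0.5 (full sibs share both parents — two paths of length 2: r = 2·(1/2)^2 = 1/2).
Summing one r·B term per recipient: 4·0.125·0.133 + 4·0.125·0.134 + 4·0.5·0.181 = 0.4955.

0.4955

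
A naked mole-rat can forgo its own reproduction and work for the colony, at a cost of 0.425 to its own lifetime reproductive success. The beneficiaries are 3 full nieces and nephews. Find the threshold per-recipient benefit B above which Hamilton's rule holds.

0.5667

r to a full niece or nephew = 0.25 (full aunt/uncle↔niece/nephew: two paths of length 3 through the shared grandparent pair: r = 2·(1/2)^3 = 1/4).
Hamilton's rule with n recipients of equal r: n·r·B > C, so B > C/(n·r) = 0.425/(3·0.25) = 0.5667.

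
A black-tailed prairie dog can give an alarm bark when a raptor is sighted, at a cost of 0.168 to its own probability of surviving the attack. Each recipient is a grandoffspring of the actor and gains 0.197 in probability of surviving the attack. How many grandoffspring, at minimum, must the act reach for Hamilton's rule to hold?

r to a grandoffspring = 0.25 (two parent–offspring links: r = (1/2)^2 = 1/4).
Hamilton's rule: n·r·B > C  ⇒  n > C/(r·B) = 0.168/(0.25·0.197) = 3.411.
The smallest integer exceeding 3.411 is 4.

4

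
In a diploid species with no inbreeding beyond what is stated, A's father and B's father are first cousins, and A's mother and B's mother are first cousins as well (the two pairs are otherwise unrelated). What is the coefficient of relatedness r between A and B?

0.0625

Relatedness sums over independent paths through distinct common ancestors.
A and B are related in two ways: second cousins through their fathers (r = 1/32) and second cousins through their mothers (r = 1/32).
r = 1/32 + 1/32 = 1/16 = 0.0625.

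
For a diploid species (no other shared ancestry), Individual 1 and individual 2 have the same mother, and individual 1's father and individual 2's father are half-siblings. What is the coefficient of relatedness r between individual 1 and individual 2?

Independent pedigree routes through distinct common ancestors add.
Individual 1 and individual 2 are related in two ways: half-sibs through their shared mother (r = 1/4) and half first cousins through their fathers (r = 1/16).
r = 1/4 + 1/16 = 0.3125.

0.3125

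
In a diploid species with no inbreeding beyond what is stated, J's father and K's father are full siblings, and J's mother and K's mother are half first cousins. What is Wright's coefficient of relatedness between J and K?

Relatedness sums over independent paths through distinct common ancestors.
J and K are related in two ways: first cousins through their fathers (r = 1/8) and half second cousins through their mothers (r = 1/64).
r = 1/8 + 1/64 = 9/64 = 0.140625.

0.140625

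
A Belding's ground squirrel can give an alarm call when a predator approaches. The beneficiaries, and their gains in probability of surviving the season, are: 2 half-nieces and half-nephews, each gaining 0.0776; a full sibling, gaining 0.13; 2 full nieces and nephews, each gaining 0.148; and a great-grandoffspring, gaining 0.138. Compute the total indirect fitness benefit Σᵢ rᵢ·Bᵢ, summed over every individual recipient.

r to a half-niece or half-nephew = 1/8 (half-aunt/uncle↔niece/nephew: one path of length 3: r = (1/2)^3 = 1/8).
r to a full sibling = 1/2 (full sibs share both parents — two paths of length 2: r = 2·(1/2)^2 = 1/2).
r to a full niece or nephew = 1/4 (full aunt/uncle↔niece/nephew: two paths of length 3 through the shared grandparent pair: r = 2·(1/2)^3 = 1/4).
r to a great-grandoffspring = 1/8 (three parent–offspring links: r = (1/2)^3 = 1/8).
Summing one r·B term per recipient: 2·0.125·0.0776 + 1·0.5·0.13 + 2·0.25·0.148 + 1·0.125·0.138 = 0.17565.

0.17565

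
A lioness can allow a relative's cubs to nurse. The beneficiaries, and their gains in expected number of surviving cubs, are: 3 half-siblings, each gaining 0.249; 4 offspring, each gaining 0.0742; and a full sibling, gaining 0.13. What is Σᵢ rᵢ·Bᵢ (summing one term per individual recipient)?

0.40015

r to a half-sibling = 0.25 (half-sibs share one parent — one path of length 2: r = (1/2)^2 = 1/4).
r to an offspring = 1/2 (one parent–offspring link: r = (1/2)^1 = 1/2).
r to a full sibling = 0.5 (full sibs share both parents — two paths of length 2: r = 2·(1/2)^2 = 1/2).
Summing one r·B term per recipient: 3·0.25·0.249 + 4·0.5·0.0742 + 1·0.5·0.13 = 0.40015.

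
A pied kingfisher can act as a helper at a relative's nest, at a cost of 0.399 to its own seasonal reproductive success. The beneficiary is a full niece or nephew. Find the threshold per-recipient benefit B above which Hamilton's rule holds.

1.596

r to a full niece or nephew = 0.25 (full aunt/uncle↔niece/nephew: two paths of length 3 through the shared grandparent pair: r = 2·(1/2)^3 = 1/4).
Hamilton's rule with n recipients of equal r: n·r·B > C, so B > C/(n·r) = 0.399/(1·0.25) = 1.596.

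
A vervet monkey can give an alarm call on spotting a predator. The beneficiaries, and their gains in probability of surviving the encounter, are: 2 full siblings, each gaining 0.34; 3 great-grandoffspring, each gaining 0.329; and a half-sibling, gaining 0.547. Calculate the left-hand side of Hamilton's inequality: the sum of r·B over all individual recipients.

r to a full sibling = 1/2 (full sibs share both parents — two paths of length 2: r = 2·(1/2)^2 = 1/2).
r to a great-grandoffspring = 1/8 (three parent–offspring links: r = (1/2)^3 = 1/8).
r to a half-sibling = 1/4 (half-sibs share one parent — one path of length 2: r = (1/2)^2 = 1/4).
Summing one r·B term per recipient: 2·0.5·0.34 + 3·0.125·0.329 + 1·0.25·0.547 = 0.600125.

0.600125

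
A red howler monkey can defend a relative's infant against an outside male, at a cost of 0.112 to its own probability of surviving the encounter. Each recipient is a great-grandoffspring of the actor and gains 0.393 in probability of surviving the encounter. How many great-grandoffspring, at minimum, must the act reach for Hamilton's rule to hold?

r to a great-grandoffspring = 1/8 (three parent–offspring links: r = (1/2)^3 = 1/8).
Hamilton's rule: n·r·B > C  ⇒  n > C/(r·B) = 0.112/(0.125·0.393) = 2.28.
The smallest integer exceeding 2.28 is 3.

3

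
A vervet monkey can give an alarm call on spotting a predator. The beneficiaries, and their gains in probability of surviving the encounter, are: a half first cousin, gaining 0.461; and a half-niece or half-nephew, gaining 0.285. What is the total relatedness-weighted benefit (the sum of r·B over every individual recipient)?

r to a half first cousin = 1/16 (half first cousins share one grandparent — one path of length 4: r = (1/2)^4 = 1/16).
r to a half-niece or half-nephew = 0.125 (half-aunt/uncle↔niece/nephew: one path of length 3: r = (1/2)^3 = 1/8).
Summing one r·B term per recipient: 1·0.0625·0.461 + 1·0.125·0.285 = 0.0644375.

0.0644375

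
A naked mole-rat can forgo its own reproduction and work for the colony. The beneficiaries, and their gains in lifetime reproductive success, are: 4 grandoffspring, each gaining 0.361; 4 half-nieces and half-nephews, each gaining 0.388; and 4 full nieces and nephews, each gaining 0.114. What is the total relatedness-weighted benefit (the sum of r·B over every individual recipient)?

0.669

r to a grandoffspring = 1/4 (two parent–offspring links: r = (1/2)^2 = 1/4).
r to a half-niece or half-nephew = 1/8 (half-aunt/uncle↔niece/nephew: one path of length 3: r = (1/2)^3 = 1/8).
r to a full niece or nephew = 0.25 (full aunt/uncle↔niece/nephew: two paths of length 3 through the shared grandparent pair: r = 2·(1/2)^3 = 1/4).
Summing one r·B term per recipient: 4·0.25·0.361 + 4·0.125·0.388 + 4·0.25·0.114 = 0.669.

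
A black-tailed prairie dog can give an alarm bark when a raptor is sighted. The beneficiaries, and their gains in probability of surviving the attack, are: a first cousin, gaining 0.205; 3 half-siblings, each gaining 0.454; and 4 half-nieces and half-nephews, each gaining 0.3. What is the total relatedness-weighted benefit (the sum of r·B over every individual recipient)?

0.516125

r to a first cousin = 1/8 (first cousins share one grandparent pair — two paths of length 4: r = 2·(1/2)^4 = 1/8).
r to a half-sibling = 1/4 (half-sibs share one parent — one path of length 2: r = (1/2)^2 = 1/4).
r to a half-niece or half-nephew = 0.125 (half-aunt/uncle↔niece/nephew: one path of length 3: r = (1/2)^3 = 1/8).
Summing one r·B term per recipient: 1·0.125·0.205 + 3·0.25·0.454 + 4·0.125·0.3 = 0.516125.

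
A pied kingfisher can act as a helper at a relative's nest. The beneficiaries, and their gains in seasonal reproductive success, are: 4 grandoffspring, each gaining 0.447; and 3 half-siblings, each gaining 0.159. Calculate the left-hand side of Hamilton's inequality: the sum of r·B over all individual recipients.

0.56625

r to a grandoffspring = 0.25 (two parent–offspring links: r = (1/2)^2 = 1/4).
r to a half-sibling = 0.25 (half-sibs share one parent — one path of length 2: r = (1/2)^2 = 1/4).
Summing one r·B term per recipient: 4·0.25·0.447 + 3·0.25·0.159 = 0.56625.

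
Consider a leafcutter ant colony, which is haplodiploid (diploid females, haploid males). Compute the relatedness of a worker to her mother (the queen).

0.5

One meiotic link between diploid queen and diploid daughter: r = 1/2.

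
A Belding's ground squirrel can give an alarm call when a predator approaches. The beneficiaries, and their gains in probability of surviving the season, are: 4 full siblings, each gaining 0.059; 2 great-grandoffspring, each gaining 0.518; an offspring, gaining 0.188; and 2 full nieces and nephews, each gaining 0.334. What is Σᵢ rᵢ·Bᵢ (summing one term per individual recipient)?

0.5085

r to a full sibling = 0.5 (full sibs share both parents — two paths of length 2: r = 2·(1/2)^2 = 1/2).
r to a great-grandoffspring = 0.125 (three parent–offspring links: r = (1/2)^3 = 1/8).
r to an offspring = 1/2 (one parent–offspring link: r = (1/2)^1 = 1/2).
r to a full niece or nephew = 1/4 (full aunt/uncle↔niece/nephew: two paths of length 3 through the shared grandparent pair: r = 2·(1/2)^3 = 1/4).
Summing one r·B term per recipient: 4·0.5·0.059 + 2·0.125·0.518 + 1·0.5·0.188 + 2·0.25·0.334 = 0.5085.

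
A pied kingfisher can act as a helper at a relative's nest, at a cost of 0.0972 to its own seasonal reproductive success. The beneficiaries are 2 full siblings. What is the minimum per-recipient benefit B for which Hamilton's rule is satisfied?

0.0972

r to a full sibling = 1/2 (full sibs share both parents — two paths of length 2: r = 2·(1/2)^2 = 1/2).
Hamilton's rule with n recipients of equal r: n·r·B > C, so B > C/(n·r) = 0.0972/(2·0.5) = 0.0972.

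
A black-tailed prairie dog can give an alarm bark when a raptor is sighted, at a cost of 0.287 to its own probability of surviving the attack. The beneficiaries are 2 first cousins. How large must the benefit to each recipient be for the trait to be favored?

r to a first cousin = 0.125 (first cousins share one grandparent pair — two paths of length 4: r = 2·(1/2)^4 = 1/8).
Hamilton's rule with n recipients of equal r: n·r·B > C, so B > C/(n·r) = 0.287/(2·0.125) = 1.148.

1.148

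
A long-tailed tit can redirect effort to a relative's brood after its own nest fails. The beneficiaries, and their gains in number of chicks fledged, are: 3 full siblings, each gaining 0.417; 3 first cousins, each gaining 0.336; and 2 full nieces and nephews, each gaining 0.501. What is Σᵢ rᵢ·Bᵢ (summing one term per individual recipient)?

r to a full sibling = 0.5 (full sibs share both parents — two paths of length 2: r = 2·(1/2)^2 = 1/2).
r to a first cousin = 1/8 (first cousins share one grandparent pair — two paths of length 4: r = 2·(1/2)^4 = 1/8).
r to a full niece or nephew = 0.25 (full aunt/uncle↔niece/nephew: two paths of length 3 through the shared grandparent pair: r = 2·(1/2)^3 = 1/4).
Summing one r·B term per recipient: 3·0.5·0.417 + 3·0.125·0.336 + 2·0.25·0.501 = 1.002.

1.002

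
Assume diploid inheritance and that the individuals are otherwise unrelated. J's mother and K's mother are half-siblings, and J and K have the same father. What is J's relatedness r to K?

0.3125

With two independent routes of shared ancestry, r is the sum of the two contributions.
J and K are related in two ways: half first cousins through their mothers (r = 1/16) and half-sibs through their shared father (r = 1/4).
r = 1/16 + 1/4 = 0.3125.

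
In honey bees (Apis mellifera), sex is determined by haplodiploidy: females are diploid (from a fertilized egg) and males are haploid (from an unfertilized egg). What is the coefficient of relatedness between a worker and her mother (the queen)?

One meiotic link between diploid queen and diploid daughter: r = 1/2.

0.5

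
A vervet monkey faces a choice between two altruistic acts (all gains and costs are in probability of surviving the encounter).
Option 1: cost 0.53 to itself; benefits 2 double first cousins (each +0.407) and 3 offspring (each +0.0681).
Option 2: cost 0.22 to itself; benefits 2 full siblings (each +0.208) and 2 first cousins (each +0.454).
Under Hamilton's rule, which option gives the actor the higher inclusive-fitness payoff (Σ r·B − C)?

Option 2

Option 1: r to a double first cousin = 0.25.
Option 1: r to an offspring = 0.5.
Option 1: Σ r·B − C = (2·0.25·0.407 + 3·0.5·0.0681) − 0.53 = -0.22435.
Option 2: r to a full sibling = 0.5.
Option 2: r to a first cousin = 0.125.
Option 2: Σ r·B − C = (2·0.5·0.208 + 2·0.125·0.454) − 0.22 = 0.1015.
Option 2 has the higher net inclusive-fitness payoff.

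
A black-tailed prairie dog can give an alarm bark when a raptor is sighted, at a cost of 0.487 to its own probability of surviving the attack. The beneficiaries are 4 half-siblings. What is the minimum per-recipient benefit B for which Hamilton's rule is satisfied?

r to a half-sibling = 1/4 (half-sibs share one parent — one path of length 2: r = (1/2)^2 = 1/4).
Hamilton's rule with n recipients of equal r: n·r·B > C, so B > C/(n·r) = 0.487/(4·0.25) = 0.487.

0.487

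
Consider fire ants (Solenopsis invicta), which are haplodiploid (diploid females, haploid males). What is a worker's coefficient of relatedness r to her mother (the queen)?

0.5

One meiotic link between diploid queen and diploid daughter: r = 1/2.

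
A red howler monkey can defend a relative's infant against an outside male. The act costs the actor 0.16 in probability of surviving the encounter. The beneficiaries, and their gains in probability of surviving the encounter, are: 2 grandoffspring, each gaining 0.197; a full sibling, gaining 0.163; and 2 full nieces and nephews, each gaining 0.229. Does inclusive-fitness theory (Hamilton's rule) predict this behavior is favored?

Yes

Hamilton's rule: the trait is favored when the sum of r·B over every recipient exceeds the actor's cost C.
r to a grandoffspring = 1/4 (two parent–offspring links: r = (1/2)^2 = 1/4).
r to a full sibling = 0.5 (full sibs share both parents — two paths of length 2: r = 2·(1/2)^2 = 1/2).
r to a full niece or nephew = 1/4 (full aunt/uncle↔niece/nephew: two paths of length 3 through the shared grandparent pair: r = 2·(1/2)^3 = 1/4).
Summing one r·B term per recipient: 2·0.25·0.197 + 1·0.5·0.163 + 2·0.25·0.229 = 0.2945.
0.2945 > 0.16: the indirect benefit exceeds the cost.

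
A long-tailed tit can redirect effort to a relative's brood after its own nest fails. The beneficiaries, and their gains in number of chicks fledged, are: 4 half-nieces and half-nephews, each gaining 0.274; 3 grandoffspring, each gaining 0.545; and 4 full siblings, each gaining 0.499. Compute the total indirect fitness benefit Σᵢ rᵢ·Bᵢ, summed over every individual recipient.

1.54375

r to a half-niece or half-nephew = 0.125 (half-aunt/uncle↔niece/nephew: one path of length 3: r = (1/2)^3 = 1/8).
r to a grandoffspring = 0.25 (two parent–offspring links: r = (1/2)^2 = 1/4).
r to a full sibling = 0.5 (full sibs share both parents — two paths of length 2: r = 2·(1/2)^2 = 1/2).
Summing one r·B term per recipient: 4·0.125·0.274 + 3·0.25·0.545 + 4·0.5·0.499 = 1.54375.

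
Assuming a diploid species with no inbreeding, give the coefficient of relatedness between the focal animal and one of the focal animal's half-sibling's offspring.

Each parent–offspring link contributes a factor of 1/2, and independent paths through distinct common ancestors add.
Half-aunt/uncle↔niece/nephew: one path of length 3: r = (1/2)^3 = 1/8.

0.125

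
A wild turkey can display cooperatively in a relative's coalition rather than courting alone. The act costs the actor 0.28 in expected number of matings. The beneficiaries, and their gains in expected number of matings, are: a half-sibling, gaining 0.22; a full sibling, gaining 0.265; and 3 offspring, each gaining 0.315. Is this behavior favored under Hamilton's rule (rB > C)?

Yes

Hamilton's rule: the trait is favored when the sum of r·B over every recipient exceeds the actor's cost C.
r to a half-sibling = 0.25 (half-sibs share one parent — one path of length 2: r = (1/2)^2 = 1/4).
r to a full sibling = 0.5 (full sibs share both parents — two paths of length 2: r = 2·(1/2)^2 = 1/2).
r to an offspring = 1/2 (one parent–offspring link: r = (1/2)^1 = 1/2).
Summing one r·B term per recipient: 1·0.25·0.22 + 1·0.5·0.265 + 3·0.5·0.315 = 0.66.
0.66 > 0.28: the indirect benefit exceeds the cost.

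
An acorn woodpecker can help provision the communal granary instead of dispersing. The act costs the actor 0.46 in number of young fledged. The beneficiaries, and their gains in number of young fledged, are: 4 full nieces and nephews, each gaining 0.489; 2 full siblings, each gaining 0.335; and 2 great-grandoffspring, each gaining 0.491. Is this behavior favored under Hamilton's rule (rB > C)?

Yes

Hamilton's rule: the trait is favored when the sum of r·B over every recipient exceeds the actor's cost C.
r to a full niece or nephew = 0.25 (full aunt/uncle↔niece/nephew: two paths of length 3 through the shared grandparent pair: r = 2·(1/2)^3 = 1/4).
r to a full sibling = 1/2 (full sibs share both parents — two paths of length 2: r = 2·(1/2)^2 = 1/2).
r to a great-grandoffspring = 0.125 (three parent–offspring links: r = (1/2)^3 = 1/8).
Summing one r·B term per recipient: 4·0.25·0.489 + 2·0.5·0.335 + 2·0.125·0.491 = 0.94675.
0.94675 > 0.46: the indirect benefit exceeds the cost.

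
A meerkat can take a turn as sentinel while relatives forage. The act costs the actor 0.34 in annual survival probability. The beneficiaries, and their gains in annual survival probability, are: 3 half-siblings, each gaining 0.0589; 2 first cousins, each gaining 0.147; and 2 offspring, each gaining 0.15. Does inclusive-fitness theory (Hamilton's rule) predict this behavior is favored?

No

Hamilton's rule: the trait is favored when the sum of r·B over every recipient exceeds the actor's cost C.
r to a half-sibling = 1/4 (half-sibs share one parent — one path of length 2: r = (1/2)^2 = 1/4).
r to a first cousin = 1/8 (first cousins share one grandparent pair — two paths of length 4: r = 2·(1/2)^4 = 1/8).
r to an offspring = 1/2 (one parent–offspring link: r = (1/2)^1 = 1/2).
Summing one r·B term per recipient: 3·0.25·0.0589 + 2·0.125·0.147 + 2·0.5·0.15 = 0.230925.
0.230925 < 0.34: the indirect benefit is less than the cost.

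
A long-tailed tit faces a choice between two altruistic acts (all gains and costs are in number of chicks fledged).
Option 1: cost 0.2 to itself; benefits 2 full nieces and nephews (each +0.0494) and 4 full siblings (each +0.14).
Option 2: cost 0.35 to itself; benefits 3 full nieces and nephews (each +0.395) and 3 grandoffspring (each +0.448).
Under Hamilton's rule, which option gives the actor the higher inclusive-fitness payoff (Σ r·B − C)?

Option 1: r to a full niece or nephew = 0.25.
Option 1: r to a full sibling = 0.5.
Option 1: Σ r·B − C = (2·0.25·0.0494 + 4·0.5·0.14) − 0.2 = 0.1047.
Option 2: r to a full niece or nephew = 0.25.
Option 2: r to a grandoffspring = 0.25.
Option 2: Σ r·B − C = (3·0.25·0.395 + 3·0.25·0.448) − 0.35 = 0.28225.
Option 2 has the higher net inclusive-fitness payoff.

Option 2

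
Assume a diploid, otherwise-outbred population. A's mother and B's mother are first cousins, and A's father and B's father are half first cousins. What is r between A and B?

Relatedness sums over independent paths through distinct common ancestors.
A and B are related in two ways: second cousins through their mothers (r = 1/32) and half second cousins through their fathers (r = 1/64).
r = 1/32 + 1/64 = 0.046875.

0.046875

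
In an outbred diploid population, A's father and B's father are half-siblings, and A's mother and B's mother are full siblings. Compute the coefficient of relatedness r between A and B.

0.1875

Wright's path rule: contributions from independent ancestry routes add.
A and B are related in two ways: half first cousins through their fathers (r = 1/16) and first cousins through their mothers (r = 1/8).
r = 1/16 + 1/8 = 3/16 = 0.1875.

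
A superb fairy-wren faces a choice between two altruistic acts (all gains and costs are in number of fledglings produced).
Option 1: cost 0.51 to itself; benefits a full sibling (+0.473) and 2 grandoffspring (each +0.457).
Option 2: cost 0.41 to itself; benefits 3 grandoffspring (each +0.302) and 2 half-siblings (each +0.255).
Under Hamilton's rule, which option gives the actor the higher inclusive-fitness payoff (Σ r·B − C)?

Option 1

Option 1: r to a full sibling = 0.5.
Option 1: r to a grandoffspring = 0.25.
Option 1: Σ r·B − C = (1·0.5·0.473 + 2·0.25·0.457) − 0.51 = -0.045.
Option 2: r to a grandoffspring = 0.25.
Option 2: r to a half-sibling = 0.25.
Option 2: Σ r·B − C = (3·0.25·0.302 + 2·0.25·0.255) − 0.41 = -0.056.
Option 1 has the higher net inclusive-fitness payoff.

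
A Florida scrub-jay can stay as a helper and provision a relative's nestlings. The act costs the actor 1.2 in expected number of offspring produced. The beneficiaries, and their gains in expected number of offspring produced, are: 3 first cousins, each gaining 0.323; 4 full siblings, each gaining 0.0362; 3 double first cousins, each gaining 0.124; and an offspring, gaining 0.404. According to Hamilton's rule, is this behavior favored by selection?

No

Hamilton's rule: the trait is favored when the sum of r·B over every recipient exceeds the actor's cost C.
r to a first cousin = 1/8 (first cousins share one grandparent pair — two paths of length 4: r = 2·(1/2)^4 = 1/8).
r to a full sibling = 0.5 (full sibs share both parents — two paths of length 2: r = 2·(1/2)^2 = 1/2).
r to a double first cousin = 1/4 (double first cousins share both grandparent pairs — four paths of length 4: r = 4·(1/2)^4 = 1/4).
r to an offspring = 0.5 (one parent–offspring link: r = (1/2)^1 = 1/2).
Summing one r·B term per recipient: 3·0.125·0.323 + 4·0.5·0.0362 + 3·0.25·0.124 + 1·0.5·0.404 = 0.488525.
0.488525 < 1.2: the indirect benefit is less than the cost.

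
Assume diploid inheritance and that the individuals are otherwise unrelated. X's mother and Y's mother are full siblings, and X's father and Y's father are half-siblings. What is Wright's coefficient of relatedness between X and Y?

Independent pedigree routes through distinct common ancestors add.
X and Y are related in two ways: first cousins through their mothers (r = 1/8) and half first cousins through their fathers (r = 1/16).
r = 1/8 + 1/16 = 3/16 = 0.1875.

0.1875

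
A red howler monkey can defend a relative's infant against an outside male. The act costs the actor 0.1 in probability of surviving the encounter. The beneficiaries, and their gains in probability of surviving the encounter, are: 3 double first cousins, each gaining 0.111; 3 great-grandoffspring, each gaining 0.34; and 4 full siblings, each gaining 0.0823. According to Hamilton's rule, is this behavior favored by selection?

Yes

Hamilton's rule: the trait is favored when the sum of r·B over every recipient exceeds the actor's cost C.
r to a double first cousin = 1/4 (double first cousins share both grandparent pairs — four paths of length 4: r = 4·(1/2)^4 = 1/4).
r to a great-grandoffspring = 1/8 (three parent–offspring links: r = (1/2)^3 = 1/8).
r to a full sibling = 0.5 (full sibs share both parents — two paths of length 2: r = 2·(1/2)^2 = 1/2).
Summing one r·B term per recipient: 3·0.25·0.111 + 3·0.125·0.34 + 4·0.5·0.0823 = 0.37535.
0.37535 > 0.1: the indirect benefit exceeds the cost.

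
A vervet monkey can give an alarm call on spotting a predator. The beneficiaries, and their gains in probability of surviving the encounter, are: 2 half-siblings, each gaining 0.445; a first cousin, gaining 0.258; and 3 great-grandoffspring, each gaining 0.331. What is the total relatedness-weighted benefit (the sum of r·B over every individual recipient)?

r to a half-sibling = 0.25 (half-sibs share one parent — one path of length 2: r = (1/2)^2 = 1/4).
r to a first cousin = 1/8 (first cousins share one grandparent pair — two paths of length 4: r = 2·(1/2)^4 = 1/8).
r to a great-grandoffspring = 1/8 (three parent–offspring links: r = (1/2)^3 = 1/8).
Summing one r·B term per recipient: 2·0.25·0.445 + 1·0.125·0.258 + 3·0.125·0.331 = 0.378875.

0.378875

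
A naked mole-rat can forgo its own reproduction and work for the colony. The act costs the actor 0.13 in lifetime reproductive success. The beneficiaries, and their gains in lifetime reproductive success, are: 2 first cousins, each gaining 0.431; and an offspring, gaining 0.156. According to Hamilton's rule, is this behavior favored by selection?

Hamilton's rule: the trait is favored when the sum of r·B over every recipient exceeds the actor's cost C.
r to a first cousin = 1/8 (first cousins share one grandparent pair — two paths of length 4: r = 2·(1/2)^4 = 1/8).
r to an offspring = 0.5 (one parent–offspring link: r = (1/2)^1 = 1/2).
Summing one r·B term per recipient: 2·0.125·0.431 + 1·0.5·0.156 = 0.18575.
0.18575 > 0.13: the indirect benefit exceeds the cost.

Yes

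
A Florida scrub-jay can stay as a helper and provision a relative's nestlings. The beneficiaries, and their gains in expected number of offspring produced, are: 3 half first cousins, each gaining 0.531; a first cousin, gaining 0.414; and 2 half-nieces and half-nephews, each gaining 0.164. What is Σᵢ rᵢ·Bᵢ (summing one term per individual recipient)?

0.1923125

r to a half first cousin = 1/16 (half first cousins share one grandparent — one path of length 4: r = (1/2)^4 = 1/16).
r to a first cousin = 0.125 (first cousins share one grandparent pair — two paths of length 4: r = 2·(1/2)^4 = 1/8).
r to a half-niece or half-nephew = 1/8 (half-aunt/uncle↔niece/nephew: one path of length 3: r = (1/2)^3 = 1/8).
Summing one r·B term per recipient: 3·0.0625·0.531 + 1·0.125·0.414 + 2·0.125·0.164 = 0.1923125.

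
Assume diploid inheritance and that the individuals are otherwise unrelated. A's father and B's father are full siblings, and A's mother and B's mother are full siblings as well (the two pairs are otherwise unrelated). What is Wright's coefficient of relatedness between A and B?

0.25

Wright's path rule: contributions from independent ancestry routes add.
A and B are related in two ways: first cousins through their fathers (r = 1/8) and first cousins through their mothers (r = 1/8) — i.e. double first cousins.
r = 1/8 + 1/8 = 1/4 = 0.25.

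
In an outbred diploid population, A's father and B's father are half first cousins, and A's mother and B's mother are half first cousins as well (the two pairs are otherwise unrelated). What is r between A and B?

0.03125

Relatedness sums over independent paths through distinct common ancestors.
A and B are related in two ways: half second cousins through their fathers (r = 1/64) and half second cousins through their mothers (r = 1/64).
r = 1/64 + 1/64 = 0.03125.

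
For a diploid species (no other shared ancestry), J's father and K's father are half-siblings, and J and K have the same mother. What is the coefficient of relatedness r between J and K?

With two independent routes of shared ancestry, r is the sum of the two contributions.
J and K are related in two ways: half first cousins through their fathers (r = 1/16) and half-sibs through their shared mother (r = 1/4).
r = 1/16 + 1/4 = 5/16 = 0.3125.

0.3125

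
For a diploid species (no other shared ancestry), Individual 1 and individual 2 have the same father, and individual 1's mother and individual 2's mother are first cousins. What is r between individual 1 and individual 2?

Relatedness sums over independent paths through distinct common ancestors.
Individual 1 and individual 2 are related in two ways: half-sibs through their shared father (r = 1/4) and second cousins through their mothers (r = 1/32).
r = 1/4 + 1/32 = 0.28125.

0.28125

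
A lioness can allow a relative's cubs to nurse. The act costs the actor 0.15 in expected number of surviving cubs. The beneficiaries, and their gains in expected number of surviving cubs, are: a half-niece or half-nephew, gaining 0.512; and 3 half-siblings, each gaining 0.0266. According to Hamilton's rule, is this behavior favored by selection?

No

Hamilton's rule: the trait is favored when the sum of r·B over every recipient exceeds the actor's cost C.
r to a half-niece or half-nephew = 0.125 (half-aunt/uncle↔niece/nephew: one path of length 3: r = (1/2)^3 = 1/8).
r to a half-sibling = 1/4 (half-sibs share one parent — one path of length 2: r = (1/2)^2 = 1/4).
Summing one r·B term per recipient: 1·0.125·0.512 + 3·0.25·0.0266 = 0.08395.
0.08395 < 0.15: the indirect benefit is less than the cost.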